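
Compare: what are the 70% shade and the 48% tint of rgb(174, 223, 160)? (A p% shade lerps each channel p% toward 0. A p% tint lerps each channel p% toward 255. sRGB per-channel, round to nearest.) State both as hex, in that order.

70% shade:
  R: 174 − 121.8 = 52.2 → 52
  G: 223 + 0.7×(0−223) = 223 − 156.1 = 66.9 → 67
  B: 160 − 112 = 48 → 48
  → #344330
48% tint:
  R: 174 + 0.48×(255−174) = 174 + 38.88 = 212.88 → 213
  G: 223 + 0.48×(255−223) = 223 + 15.36 = 238.36 → 238
  B: 160 + 0.48×(255−160) = 160 + 45.6 = 205.6 → 206
  → #D5EECE

#344330, #D5EECE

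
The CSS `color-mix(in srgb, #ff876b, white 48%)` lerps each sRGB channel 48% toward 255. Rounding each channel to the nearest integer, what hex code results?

#ff876b is rgb(255, 135, 107).
Lerp each channel 48% toward 255:
  R: 255 + 0.48×(255−255) = 255 + 0 = 255 → 255
  G: 135 + 57.6 = 192.6 → 193
  B: 107 + 71.04 = 178.04 → 178
rgb(255, 193, 178) = #ffc1b2.

#ffc1b2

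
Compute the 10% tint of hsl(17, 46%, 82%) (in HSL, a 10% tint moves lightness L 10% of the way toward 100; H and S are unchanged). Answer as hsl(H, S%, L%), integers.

L moves 10% from 82 toward 100: 82 + 1.8 = 83.8 → 84.
H and S are unchanged.

hsl(17, 46%, 84%)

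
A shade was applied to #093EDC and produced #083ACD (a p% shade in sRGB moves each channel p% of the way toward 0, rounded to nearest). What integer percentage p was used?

7%

#093EDC is rgb(9, 62, 220); #083ACD is rgb(8, 58, 205).
On the B channel (widest range): 205 ≈ 220 + (p/100)(0 − 220), so p ≈ 100×(205 − 220)/(0 − 220) = -1500/-220 = 6.82.
p = 7 reproduces all three channels after rounding.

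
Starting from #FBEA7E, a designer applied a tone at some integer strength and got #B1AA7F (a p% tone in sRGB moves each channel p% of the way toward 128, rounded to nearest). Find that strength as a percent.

60%

#FBEA7E is rgb(251, 234, 126); #B1AA7F is rgb(177, 170, 127).
On the R channel (widest range): 177 ≈ 251 + (p/100)(128 − 251), so p ≈ 100×(177 − 251)/(128 − 251) = -7400/-123 = 60.16.
p = 60 reproduces all three channels after rounding.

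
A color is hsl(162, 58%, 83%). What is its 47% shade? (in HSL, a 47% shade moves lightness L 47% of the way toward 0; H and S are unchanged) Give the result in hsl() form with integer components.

hsl(162, 58%, 44%)

L moves 47% from 83 toward 0: 83 − 39.01 = 43.99 → 44.
H and S are unchanged.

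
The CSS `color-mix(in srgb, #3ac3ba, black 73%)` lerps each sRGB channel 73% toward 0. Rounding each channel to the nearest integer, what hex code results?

#3ac3ba is rgb(58, 195, 186).
Per channel, c → c + 0.73(0 − c):
  R: 58 − 42.34 = 15.66 → 16
  G: 195 − 142.35 = 52.65 → 53
  B: 186 − 135.78 = 50.22 → 50
rgb(16, 53, 50) = #103532.

#103532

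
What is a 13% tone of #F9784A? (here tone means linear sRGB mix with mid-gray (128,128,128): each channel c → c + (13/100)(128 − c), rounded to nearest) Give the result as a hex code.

#F9784A is rgb(249, 120, 74).
Per channel, c → c + 0.13(128 − c):
  R: 249 + 0.13×(128−249) = 249 − 15.73 = 233.27 → 233
  G: 120 + 1.04 = 121.04 → 121
  B: 74 + 7.02 = 81.02 → 81
rgb(233, 121, 81) = #E97951.

#E97951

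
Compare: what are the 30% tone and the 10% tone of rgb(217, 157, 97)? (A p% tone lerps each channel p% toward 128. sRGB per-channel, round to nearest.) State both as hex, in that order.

30% tone:
  R: 217 − 26.7 = 190.3 → 190
  G: 157 − 8.7 = 148.3 → 148
  B: 97 + 9.3 = 106.3 → 106
  → #BE946A
10% tone:
  R: 217 − 8.9 = 208.1 → 208
  G: 157 + 0.1×(128−157) = 157 − 2.9 = 154.1 → 154
  B: 97 + 0.1×(128−97) = 97 + 3.1 = 100.1 → 100
  → #D09A64

#BE946A, #D09A64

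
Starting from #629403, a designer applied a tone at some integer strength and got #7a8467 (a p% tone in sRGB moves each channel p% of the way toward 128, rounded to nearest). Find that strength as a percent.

#629403 is rgb(98, 148, 3); #7a8467 is rgb(122, 132, 103).
On the B channel (widest range): 103 ≈ 3 + (p/100)(128 − 3), so p ≈ 100×(103 − 3)/(128 − 3) = 10000/125 = 80.00.
p = 80 reproduces all three channels after rounding.

80%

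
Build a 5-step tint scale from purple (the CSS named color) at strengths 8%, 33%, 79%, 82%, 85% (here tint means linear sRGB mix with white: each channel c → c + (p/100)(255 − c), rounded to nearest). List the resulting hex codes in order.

#8A148A, #AA54AA, #E4C9E4, #E8D1E8, #ECD9EC

CSS purple is rgb(128, 0, 128).
8%: (128 + 10.16 = 138.16→138, 0 + 20.4 = 20.4→20, 128 + 10.16 = 138.16→138) → #8A148A
33%: (128 + 41.91 = 169.91→170, 0 + 84.15 = 84.15→84, 128 + 41.91 = 169.91→170) → #AA54AA
79%: (128 + 100.33 = 228.33→228, 0 + 201.45 = 201.45→201, 128 + 100.33 = 228.33→228) → #E4C9E4
82%: (128 + 104.14 = 232.14→232, 0 + 209.1 = 209.1→209, 128 + 104.14 = 232.14→232) → #E8D1E8
85%: (128 + 107.95 = 235.95→236, 0 + 216.75 = 216.75→217, 128 + 107.95 = 235.95→236) → #ECD9EC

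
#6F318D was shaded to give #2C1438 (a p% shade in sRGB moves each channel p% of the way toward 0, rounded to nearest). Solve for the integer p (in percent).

#6F318D is rgb(111, 49, 141); #2C1438 is rgb(44, 20, 56).
On the B channel (widest range): 56 ≈ 141 + (p/100)(0 − 141), so p ≈ 100×(56 − 141)/(0 − 141) = -8500/-141 = 60.28.
p = 60 reproduces all three channels after rounding.

60%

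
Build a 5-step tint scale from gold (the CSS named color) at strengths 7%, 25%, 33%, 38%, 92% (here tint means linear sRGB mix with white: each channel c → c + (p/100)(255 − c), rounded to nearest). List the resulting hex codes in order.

CSS gold is rgb(255, 215, 0).
7%: (255→255, 215 + 2.8 = 217.8→218, 0 + 17.85 = 17.85→18) → #FFDA12
25%: (255→255, 215 + 10 = 225→225, 0 + 63.75 = 63.75→64) → #FFE140
33%: (255→255, 215 + 13.2 = 228.2→228, 0 + 84.15 = 84.15→84) → #FFE454
38%: (255→255, 215 + 15.2 = 230.2→230, 0 + 96.9 = 96.9→97) → #FFE661
92%: (255→255, 215 + 36.8 = 251.8→252, 0 + 234.6 = 234.6→235) → #FFFCEB

#FFDA12, #FFE140, #FFE454, #FFE661, #FFFCEB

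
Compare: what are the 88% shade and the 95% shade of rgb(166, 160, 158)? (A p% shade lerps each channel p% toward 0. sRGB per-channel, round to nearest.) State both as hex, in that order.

88% shade:
  R: 166 − 146.08 = 19.92 → 20
  G: 160 − 140.8 = 19.2 → 19
  B: 158 + 0.88×(0−158) = 158 − 139.04 = 18.96 → 19
  → #141313
95% shade:
  R: 166 − 157.7 = 8.3 → 8
  G: 160 + 0.95×(0−160) = 160 − 152 = 8 → 8
  B: 158 − 150.1 = 7.9 → 8
  → #080808

#141313, #080808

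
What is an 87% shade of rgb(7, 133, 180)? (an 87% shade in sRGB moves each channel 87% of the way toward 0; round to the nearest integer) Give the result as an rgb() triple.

rgb(1, 17, 23)

An 87% shade moves each channel 87% toward 0:
  R: 7 − 6.09 = 0.91 → 1
  G: 133 + 0.87×(0−133) = 133 − 115.71 = 17.29 → 17
  B: 180 + 0.87×(0−180) = 180 − 156.6 = 23.4 → 23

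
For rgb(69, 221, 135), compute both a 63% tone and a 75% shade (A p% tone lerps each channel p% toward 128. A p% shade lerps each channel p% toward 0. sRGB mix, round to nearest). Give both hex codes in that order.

63% tone:
  R: 69 + 37.17 = 106.17 → 106
  G: 221 − 58.59 = 162.41 → 162
  B: 135 + 0.63×(128−135) = 135 − 4.41 = 130.59 → 131
  → #6AA283
75% shade:
  R: 69 + 0.75×(0−69) = 69 − 51.75 = 17.25 → 17
  G: 221 + 0.75×(0−221) = 221 − 165.75 = 55.25 → 55
  B: 135 + 0.75×(0−135) = 135 − 101.25 = 33.75 → 34
  → #113722

#6AA283, #113722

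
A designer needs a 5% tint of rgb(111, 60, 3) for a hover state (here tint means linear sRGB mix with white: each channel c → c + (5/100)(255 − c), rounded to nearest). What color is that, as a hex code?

A 5% tint moves each channel 5% toward 255:
  R: 111 + 0.05×(255−111) = 111 + 7.2 = 118.2 → 118
  G: 60 + 0.05×(255−60) = 60 + 9.75 = 69.75 → 70
  B: 3 + 0.05×(255−3) = 3 + 12.6 = 15.6 → 16
rgb(118, 70, 16) = #764610.

#764610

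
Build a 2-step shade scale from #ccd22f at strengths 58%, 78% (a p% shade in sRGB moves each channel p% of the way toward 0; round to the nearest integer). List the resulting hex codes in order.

#565814, #2d2e0a

#ccd22f is rgb(204, 210, 47).
58%: (204 − 118.32 = 85.68→86, 210 − 121.8 = 88.2→88, 47 − 27.26 = 19.74→20) → #565814
78%: (204 − 159.12 = 44.88→45, 210 − 163.8 = 46.2→46, 47 − 36.66 = 10.34→10) → #2d2e0a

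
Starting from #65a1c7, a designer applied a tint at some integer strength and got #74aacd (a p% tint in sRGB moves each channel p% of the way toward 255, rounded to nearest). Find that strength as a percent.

#65a1c7 is rgb(101, 161, 199); #74aacd is rgb(116, 170, 205).
On the R channel (widest range): 116 ≈ 101 + (p/100)(255 − 101), so p ≈ 100×(116 − 101)/(255 − 101) = 1500/154 = 9.74.
p = 10 reproduces all three channels after rounding.

10%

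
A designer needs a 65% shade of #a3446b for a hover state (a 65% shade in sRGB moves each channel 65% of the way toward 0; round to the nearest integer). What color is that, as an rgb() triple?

rgb(57, 24, 37)

#a3446b is rgb(163, 68, 107).
Lerp each channel 65% toward 0:
  R: 163 − 105.95 = 57.05 → 57
  G: 68 − 44.2 = 23.8 → 24
  B: 107 + 0.65×(0−107) = 107 − 69.55 = 37.45 → 37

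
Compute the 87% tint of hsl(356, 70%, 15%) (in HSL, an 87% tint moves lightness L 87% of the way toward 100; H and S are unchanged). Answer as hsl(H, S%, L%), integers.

hsl(356, 70%, 89%)

L moves 87% from 15 toward 100: 15 + 73.95 = 88.95 → 89.
H and S are unchanged.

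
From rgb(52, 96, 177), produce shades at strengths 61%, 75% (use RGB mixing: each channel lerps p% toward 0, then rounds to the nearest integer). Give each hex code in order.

61%: (52 − 31.72 = 20.28→20, 96 − 58.56 = 37.44→37, 177 − 107.97 = 69.03→69) → #142545
75%: (52 − 39 = 13→13, 96 − 72 = 24→24, 177 − 132.75 = 44.25→44) → #0d182c

#142545, #0d182c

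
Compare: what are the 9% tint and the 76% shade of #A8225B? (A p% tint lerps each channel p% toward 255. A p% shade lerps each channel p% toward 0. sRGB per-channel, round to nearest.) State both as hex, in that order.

#B0366A, #280816

#A8225B is rgb(168, 34, 91).
9% tint:
  R: 168 + 0.09×(255−168) = 168 + 7.83 = 175.83 → 176
  G: 34 + 0.09×(255−34) = 34 + 19.89 = 53.89 → 54
  B: 91 + 0.09×(255−91) = 91 + 14.76 = 105.76 → 106
  → #B0366A
76% shade:
  R: 168 + 0.76×(0−168) = 168 − 127.68 = 40.32 → 40
  G: 34 + 0.76×(0−34) = 34 − 25.84 = 8.16 → 8
  B: 91 − 69.16 = 21.84 → 22
  → #280816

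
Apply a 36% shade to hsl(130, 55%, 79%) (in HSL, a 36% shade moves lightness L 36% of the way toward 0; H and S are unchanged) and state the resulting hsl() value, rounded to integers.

hsl(130, 55%, 51%)

L moves 36% from 79 toward 0: 79 − 28.44 = 50.56 → 51.
H and S are unchanged.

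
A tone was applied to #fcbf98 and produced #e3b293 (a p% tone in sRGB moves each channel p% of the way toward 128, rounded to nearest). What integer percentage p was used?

20%

#fcbf98 is rgb(252, 191, 152); #e3b293 is rgb(227, 178, 147).
On the R channel (widest range): 227 ≈ 252 + (p/100)(128 − 252), so p ≈ 100×(227 − 252)/(128 − 252) = -2500/-124 = 20.16.
p = 20 reproduces all three channels after rounding.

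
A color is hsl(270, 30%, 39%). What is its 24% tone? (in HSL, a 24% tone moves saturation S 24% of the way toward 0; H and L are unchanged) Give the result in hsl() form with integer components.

hsl(270, 23%, 39%)

S moves 24% from 30 toward 0: 30 − 7.2 = 22.8 → 23.
H and L are unchanged.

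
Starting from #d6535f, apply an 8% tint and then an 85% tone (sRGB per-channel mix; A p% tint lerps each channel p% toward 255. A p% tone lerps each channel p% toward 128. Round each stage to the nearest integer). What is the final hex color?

#8d7b7d

#d6535f is rgb(214, 83, 95).
Lerp each channel 8% toward 255:
  R: 214 + 3.28 = 217.28 → 217
  G: 83 + 0.08×(255−83) = 83 + 13.76 = 96.76 → 97
  B: 95 + 0.08×(255−95) = 95 + 12.8 = 107.8 → 108
After the tint: rgb(217, 97, 108) = #d9616c.
Lerp each channel 85% toward 128:
  R: 217 − 75.65 = 141.35 → 141
  G: 97 + 0.85×(128−97) = 97 + 26.35 = 123.35 → 123
  B: 108 + 17 = 125 → 125
rgb(141, 123, 125) = #8d7b7d.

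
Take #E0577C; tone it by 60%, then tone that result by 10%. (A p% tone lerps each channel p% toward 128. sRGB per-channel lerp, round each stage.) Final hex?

#E0577C is rgb(224, 87, 124).
A 60% tone moves each channel 60% toward 128:
  R: 224 + 0.6×(128−224) = 224 − 57.6 = 166.4 → 166
  G: 87 + 0.6×(128−87) = 87 + 24.6 = 111.6 → 112
  B: 124 + 0.6×(128−124) = 124 + 2.4 = 126.4 → 126
After the tone: rgb(166, 112, 126) = #A6707E.
Lerp each channel 10% toward 128:
  R: 166 + 0.1×(128−166) = 166 − 3.8 = 162.2 → 162
  G: 112 + 0.1×(128−112) = 112 + 1.6 = 113.6 → 114
  B: 126 + 0.2 = 126.2 → 126
rgb(162, 114, 126) = #A2727E.

#A2727E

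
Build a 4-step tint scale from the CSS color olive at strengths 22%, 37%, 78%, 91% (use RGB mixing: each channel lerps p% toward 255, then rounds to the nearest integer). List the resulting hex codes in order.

CSS olive is rgb(128, 128, 0).
22%: (128 + 27.94 = 155.94→156, 128 + 27.94 = 155.94→156, 0 + 56.1 = 56.1→56) → #9c9c38
37%: (128 + 46.99 = 174.99→175, 128 + 46.99 = 174.99→175, 0 + 94.35 = 94.35→94) → #afaf5e
78%: (128 + 99.06 = 227.06→227, 128 + 99.06 = 227.06→227, 0 + 198.9 = 198.9→199) → #e3e3c7
91%: (128 + 115.57 = 243.57→244, 128 + 115.57 = 243.57→244, 0 + 232.05 = 232.05→232) → #f4f4e8

#9c9c38, #afaf5e, #e3e3c7, #f4f4e8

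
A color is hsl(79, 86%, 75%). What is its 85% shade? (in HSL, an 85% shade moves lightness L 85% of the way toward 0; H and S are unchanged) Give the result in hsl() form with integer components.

L moves 85% from 75 toward 0: 75 − 63.75 = 11.25 → 11.
H and S are unchanged.

hsl(79, 86%, 11%)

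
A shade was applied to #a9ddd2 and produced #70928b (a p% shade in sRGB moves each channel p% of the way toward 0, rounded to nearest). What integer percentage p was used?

34%

#a9ddd2 is rgb(169, 221, 210); #70928b is rgb(112, 146, 139).
On the G channel (widest range): 146 ≈ 221 + (p/100)(0 − 221), so p ≈ 100×(146 − 221)/(0 − 221) = -7500/-221 = 33.94.
p = 34 reproduces all three channels after rounding.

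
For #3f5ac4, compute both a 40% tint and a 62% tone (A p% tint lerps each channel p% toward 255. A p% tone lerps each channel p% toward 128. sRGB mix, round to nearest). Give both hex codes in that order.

#8c9cdc, #67729a

#3f5ac4 is rgb(63, 90, 196).
40% tint:
  R: 63 + 76.8 = 139.8 → 140
  G: 90 + 66 = 156 → 156
  B: 196 + 0.4×(255−196) = 196 + 23.6 = 219.6 → 220
  → #8c9cdc
62% tone:
  R: 63 + 0.62×(128−63) = 63 + 40.3 = 103.3 → 103
  G: 90 + 0.62×(128−90) = 90 + 23.56 = 113.56 → 114
  B: 196 + 0.62×(128−196) = 196 − 42.16 = 153.84 → 154
  → #67729a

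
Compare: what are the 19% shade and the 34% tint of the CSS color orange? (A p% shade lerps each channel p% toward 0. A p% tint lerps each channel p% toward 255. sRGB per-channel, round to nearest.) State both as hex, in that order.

CSS orange is rgb(255, 165, 0).
19% shade:
  R: 255 + 0.19×(0−255) = 255 − 48.45 = 206.55 → 207
  G: 165 − 31.35 = 133.65 → 134
  B: 0 + 0.19×(0−0) = 0 + 0 = 0 → 0
  → #CF8600
34% tint:
  R: 255 + 0.34×(255−255) = 255 + 0 = 255 → 255
  G: 165 + 30.6 = 195.6 → 196
  B: 0 + 86.7 = 86.7 → 87
  → #FFC457

#CF8600, #FFC457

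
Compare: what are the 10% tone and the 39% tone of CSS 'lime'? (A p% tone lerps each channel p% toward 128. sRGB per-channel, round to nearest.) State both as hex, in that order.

#0df20d, #32cd32

CSS lime is rgb(0, 255, 0).
10% tone:
  R: 0 + 12.8 = 12.8 → 13
  G: 255 − 12.7 = 242.3 → 242
  B: 0 + 0.1×(128−0) = 0 + 12.8 = 12.8 → 13
  → #0df20d
39% tone:
  R: 0 + 0.39×(128−0) = 0 + 49.92 = 49.92 → 50
  G: 255 − 49.53 = 205.47 → 205
  B: 0 + 0.39×(128−0) = 0 + 49.92 = 49.92 → 50
  → #32cd32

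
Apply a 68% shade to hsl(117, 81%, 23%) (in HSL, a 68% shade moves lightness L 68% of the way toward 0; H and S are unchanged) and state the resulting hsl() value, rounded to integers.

hsl(117, 81%, 7%)

L moves 68% from 23 toward 0: 23 − 15.64 = 7.36 → 7.
H and S are unchanged.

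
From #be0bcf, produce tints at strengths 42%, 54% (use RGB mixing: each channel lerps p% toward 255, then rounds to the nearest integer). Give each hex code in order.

#be0bcf is rgb(190, 11, 207).
42%: (190 + 27.3 = 217.3→217, 11 + 102.48 = 113.48→113, 207 + 20.16 = 227.16→227) → #d971e3
54%: (190 + 35.1 = 225.1→225, 11 + 131.76 = 142.76→143, 207 + 25.92 = 232.92→233) → #e18fe9

#d971e3, #e18fe9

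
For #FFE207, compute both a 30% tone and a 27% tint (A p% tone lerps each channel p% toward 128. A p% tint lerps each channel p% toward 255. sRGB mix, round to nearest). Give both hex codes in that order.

#FFE207 is rgb(255, 226, 7).
30% tone:
  R: 255 + 0.3×(128−255) = 255 − 38.1 = 216.9 → 217
  G: 226 + 0.3×(128−226) = 226 − 29.4 = 196.6 → 197
  B: 7 + 36.3 = 43.3 → 43
  → #D9C52B
27% tint:
  R: 255 + 0.27×(255−255) = 255 + 0 = 255 → 255
  G: 226 + 7.83 = 233.83 → 234
  B: 7 + 66.96 = 73.96 → 74
  → #FFEA4A

#D9C52B, #FFEA4A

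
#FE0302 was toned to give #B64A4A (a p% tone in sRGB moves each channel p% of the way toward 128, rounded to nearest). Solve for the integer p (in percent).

#FE0302 is rgb(254, 3, 2); #B64A4A is rgb(182, 74, 74).
On the R channel (widest range): 182 ≈ 254 + (p/100)(128 − 254), so p ≈ 100×(182 − 254)/(128 − 254) = -7200/-126 = 57.14.
p = 57 reproduces all three channels after rounding.

57%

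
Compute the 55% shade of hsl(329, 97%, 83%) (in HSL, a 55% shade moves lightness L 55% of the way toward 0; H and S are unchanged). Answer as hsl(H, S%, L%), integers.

hsl(329, 97%, 37%)

L moves 55% from 83 toward 0: 83 − 45.65 = 37.35 → 37.
H and S are unchanged.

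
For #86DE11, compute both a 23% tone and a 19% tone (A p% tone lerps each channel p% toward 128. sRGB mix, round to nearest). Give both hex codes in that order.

#85C82B, #85CC26

#86DE11 is rgb(134, 222, 17).
23% tone:
  R: 134 + 0.23×(128−134) = 134 − 1.38 = 132.62 → 133
  G: 222 + 0.23×(128−222) = 222 − 21.62 = 200.38 → 200
  B: 17 + 0.23×(128−17) = 17 + 25.53 = 42.53 → 43
  → #85C82B
19% tone:
  R: 134 − 1.14 = 132.86 → 133
  G: 222 + 0.19×(128−222) = 222 − 17.86 = 204.14 → 204
  B: 17 + 0.19×(128−17) = 17 + 21.09 = 38.09 → 38
  → #85CC26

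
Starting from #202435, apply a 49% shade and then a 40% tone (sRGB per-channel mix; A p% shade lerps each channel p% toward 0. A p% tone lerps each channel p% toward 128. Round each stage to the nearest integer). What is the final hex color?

#202435 is rgb(32, 36, 53).
A 49% shade moves each channel 49% toward 0:
  R: 32 + 0.49×(0−32) = 32 − 15.68 = 16.32 → 16
  G: 36 + 0.49×(0−36) = 36 − 17.64 = 18.36 → 18
  B: 53 + 0.49×(0−53) = 53 − 25.97 = 27.03 → 27
After the shade: rgb(16, 18, 27) = #10121B.
A 40% tone moves each channel 40% toward 128:
  R: 16 + 0.4×(128−16) = 16 + 44.8 = 60.8 → 61
  G: 18 + 44 = 62 → 62
  B: 27 + 0.4×(128−27) = 27 + 40.4 = 67.4 → 67
rgb(61, 62, 67) = #3D3E43.

#3D3E43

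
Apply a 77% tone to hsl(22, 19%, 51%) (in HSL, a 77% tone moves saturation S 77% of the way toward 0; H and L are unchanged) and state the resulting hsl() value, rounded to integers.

S moves 77% from 19 toward 0: 19 − 14.63 = 4.37 → 4.
H and L are unchanged.

hsl(22, 4%, 51%)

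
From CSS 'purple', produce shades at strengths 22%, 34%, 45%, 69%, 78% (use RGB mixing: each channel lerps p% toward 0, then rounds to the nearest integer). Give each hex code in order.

#640064, #540054, #460046, #280028, #1c001c

CSS purple is rgb(128, 0, 128).
22%: (128 − 28.16 = 99.84→100, 0→0, 128 − 28.16 = 99.84→100) → #640064
34%: (128 − 43.52 = 84.48→84, 0→0, 128 − 43.52 = 84.48→84) → #540054
45%: (128 − 57.6 = 70.4→70, 0→0, 128 − 57.6 = 70.4→70) → #460046
69%: (128 − 88.32 = 39.68→40, 0→0, 128 − 88.32 = 39.68→40) → #280028
78%: (128 − 99.84 = 28.16→28, 0→0, 128 − 99.84 = 28.16→28) → #1c001c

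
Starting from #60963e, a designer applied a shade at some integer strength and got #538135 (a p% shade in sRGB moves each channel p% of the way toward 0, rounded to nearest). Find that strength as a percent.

14%

#60963e is rgb(96, 150, 62); #538135 is rgb(83, 129, 53).
On the G channel (widest range): 129 ≈ 150 + (p/100)(0 − 150), so p ≈ 100×(129 − 150)/(0 − 150) = -2100/-150 = 14.00.
p = 14 reproduces all three channels after rounding.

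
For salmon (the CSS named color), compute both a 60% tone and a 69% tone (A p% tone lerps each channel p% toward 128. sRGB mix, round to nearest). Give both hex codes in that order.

#b1807a, #a6807c

CSS salmon is rgb(250, 128, 114).
60% tone:
  R: 250 + 0.6×(128−250) = 250 − 73.2 = 176.8 → 177
  G: 128 + 0.6×(128−128) = 128 + 0 = 128 → 128
  B: 114 + 0.6×(128−114) = 114 + 8.4 = 122.4 → 122
  → #b1807a
69% tone:
  R: 250 + 0.69×(128−250) = 250 − 84.18 = 165.82 → 166
  G: 128 + 0.69×(128−128) = 128 + 0 = 128 → 128
  B: 114 + 0.69×(128−114) = 114 + 9.66 = 123.66 → 124
  → #a6807c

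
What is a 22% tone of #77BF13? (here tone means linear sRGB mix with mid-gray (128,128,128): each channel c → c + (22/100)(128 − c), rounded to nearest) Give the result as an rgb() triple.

rgb(121, 177, 43)

#77BF13 is rgb(119, 191, 19).
Per channel, c → c + 0.22(128 − c):
  R: 119 + 1.98 = 120.98 → 121
  G: 191 + 0.22×(128−191) = 191 − 13.86 = 177.14 → 177
  B: 19 + 23.98 = 42.98 → 43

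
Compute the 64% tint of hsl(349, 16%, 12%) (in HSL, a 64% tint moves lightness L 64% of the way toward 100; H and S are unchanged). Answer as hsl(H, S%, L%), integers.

L moves 64% from 12 toward 100: 12 + 56.32 = 68.32 → 68.
H and S are unchanged.

hsl(349, 16%, 68%)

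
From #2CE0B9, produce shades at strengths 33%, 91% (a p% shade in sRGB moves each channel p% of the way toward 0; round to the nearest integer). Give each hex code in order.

#1D967C, #041411

#2CE0B9 is rgb(44, 224, 185).
33%: (44 − 14.52 = 29.48→29, 224 − 73.92 = 150.08→150, 185 − 61.05 = 123.95→124) → #1D967C
91%: (44 − 40.04 = 3.96→4, 224 − 203.84 = 20.16→20, 185 − 168.35 = 16.65→17) → #041411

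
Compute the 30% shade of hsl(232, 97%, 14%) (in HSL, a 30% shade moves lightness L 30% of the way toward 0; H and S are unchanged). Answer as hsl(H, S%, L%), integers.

L moves 30% from 14 toward 0: 14 − 4.2 = 9.8 → 10.
H and S are unchanged.

hsl(232, 97%, 10%)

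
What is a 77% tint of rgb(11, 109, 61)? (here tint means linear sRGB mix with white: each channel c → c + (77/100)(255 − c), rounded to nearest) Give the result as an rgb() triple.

Per channel, c → c + 0.77(255 − c):
  R: 11 + 0.77×(255−11) = 11 + 187.88 = 198.88 → 199
  G: 109 + 112.42 = 221.42 → 221
  B: 61 + 0.77×(255−61) = 61 + 149.38 = 210.38 → 210

rgb(199, 221, 210)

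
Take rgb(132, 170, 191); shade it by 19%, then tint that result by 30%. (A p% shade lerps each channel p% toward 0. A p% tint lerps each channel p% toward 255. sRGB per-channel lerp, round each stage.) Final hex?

#97ADB9

A 19% shade moves each channel 19% toward 0:
  R: 132 + 0.19×(0−132) = 132 − 25.08 = 106.92 → 107
  G: 170 − 32.3 = 137.7 → 138
  B: 191 + 0.19×(0−191) = 191 − 36.29 = 154.71 → 155
After the shade: rgb(107, 138, 155) = #6B8A9B.
Per channel, c → c + 0.3(255 − c):
  R: 107 + 0.3×(255−107) = 107 + 44.4 = 151.4 → 151
  G: 138 + 0.3×(255−138) = 138 + 35.1 = 173.1 → 173
  B: 155 + 30 = 185 → 185
rgb(151, 173, 185) = #97ADB9.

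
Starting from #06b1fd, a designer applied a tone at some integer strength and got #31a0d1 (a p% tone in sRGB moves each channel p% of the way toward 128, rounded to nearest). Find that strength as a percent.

#06b1fd is rgb(6, 177, 253); #31a0d1 is rgb(49, 160, 209).
On the B channel (widest range): 209 ≈ 253 + (p/100)(128 − 253), so p ≈ 100×(209 − 253)/(128 − 253) = -4400/-125 = 35.20.
p = 35 reproduces all three channels after rounding.

35%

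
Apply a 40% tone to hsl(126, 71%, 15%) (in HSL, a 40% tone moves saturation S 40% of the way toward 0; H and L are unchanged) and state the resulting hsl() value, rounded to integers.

hsl(126, 43%, 15%)

S moves 40% from 71 toward 0: 71 − 28.4 = 42.6 → 43.
H and L are unchanged.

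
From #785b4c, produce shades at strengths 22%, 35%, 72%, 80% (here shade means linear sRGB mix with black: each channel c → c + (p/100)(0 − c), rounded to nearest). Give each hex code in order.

#5e473b, #4e3b31, #221915, #18120f

#785b4c is rgb(120, 91, 76).
22%: (120 − 26.4 = 93.6→94, 91 − 20.02 = 70.98→71, 76 − 16.72 = 59.28→59) → #5e473b
35%: (120 − 42 = 78→78, 91 − 31.85 = 59.15→59, 76 − 26.6 = 49.4→49) → #4e3b31
72%: (120 − 86.4 = 33.6→34, 91 − 65.52 = 25.48→25, 76 − 54.72 = 21.28→21) → #221915
80%: (120 − 96 = 24→24, 91 − 72.8 = 18.2→18, 76 − 60.8 = 15.2→15) → #18120f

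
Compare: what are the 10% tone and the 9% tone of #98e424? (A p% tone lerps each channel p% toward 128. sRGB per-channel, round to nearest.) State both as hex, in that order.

#96da2d, #96db2c

#98e424 is rgb(152, 228, 36).
10% tone:
  R: 152 − 2.4 = 149.6 → 150
  G: 228 + 0.1×(128−228) = 228 − 10 = 218 → 218
  B: 36 + 0.1×(128−36) = 36 + 9.2 = 45.2 → 45
  → #96da2d
9% tone:
  R: 152 − 2.16 = 149.84 → 150
  G: 228 − 9 = 219 → 219
  B: 36 + 0.09×(128−36) = 36 + 8.28 = 44.28 → 44
  → #96db2c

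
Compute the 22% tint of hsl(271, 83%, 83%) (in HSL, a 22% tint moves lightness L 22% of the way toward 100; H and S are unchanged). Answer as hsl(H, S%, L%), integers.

hsl(271, 83%, 87%)

L moves 22% from 83 toward 100: 83 + 3.74 = 86.74 → 87.
H and S are unchanged.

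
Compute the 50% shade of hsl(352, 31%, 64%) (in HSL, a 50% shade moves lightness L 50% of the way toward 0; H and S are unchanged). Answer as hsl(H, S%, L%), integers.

L moves 50% from 64 toward 0: 64 − 32 = 32 → 32.
H and S are unchanged.

hsl(352, 31%, 32%)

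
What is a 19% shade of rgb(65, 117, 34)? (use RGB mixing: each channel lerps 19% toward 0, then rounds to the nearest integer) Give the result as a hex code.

#355F1C

A 19% shade moves each channel 19% toward 0:
  R: 65 − 12.35 = 52.65 → 53
  G: 117 + 0.19×(0−117) = 117 − 22.23 = 94.77 → 95
  B: 34 + 0.19×(0−34) = 34 − 6.46 = 27.54 → 28
rgb(53, 95, 28) = #355F1C.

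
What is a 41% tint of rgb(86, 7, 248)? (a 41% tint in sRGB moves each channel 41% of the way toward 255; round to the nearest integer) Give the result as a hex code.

#9b6dfb

Lerp each channel 41% toward 255:
  R: 86 + 0.41×(255−86) = 86 + 69.29 = 155.29 → 155
  G: 7 + 101.68 = 108.68 → 109
  B: 248 + 2.87 = 250.87 → 251
rgb(155, 109, 251) = #9b6dfb.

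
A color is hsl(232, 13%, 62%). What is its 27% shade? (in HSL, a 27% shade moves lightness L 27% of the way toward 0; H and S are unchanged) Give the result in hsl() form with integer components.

hsl(232, 13%, 45%)

L moves 27% from 62 toward 0: 62 − 16.74 = 45.26 → 45.
H and S are unchanged.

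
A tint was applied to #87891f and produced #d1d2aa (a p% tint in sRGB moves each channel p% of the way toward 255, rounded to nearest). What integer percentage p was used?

#87891f is rgb(135, 137, 31); #d1d2aa is rgb(209, 210, 170).
On the B channel (widest range): 170 ≈ 31 + (p/100)(255 − 31), so p ≈ 100×(170 − 31)/(255 − 31) = 13900/224 = 62.05.
p = 62 reproduces all three channels after rounding.

62%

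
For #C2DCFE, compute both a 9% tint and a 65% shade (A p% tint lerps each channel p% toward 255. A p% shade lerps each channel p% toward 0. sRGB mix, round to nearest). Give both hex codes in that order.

#C7DFFE, #444D59

#C2DCFE is rgb(194, 220, 254).
9% tint:
  R: 194 + 5.49 = 199.49 → 199
  G: 220 + 3.15 = 223.15 → 223
  B: 254 + 0.09 = 254.09 → 254
  → #C7DFFE
65% shade:
  R: 194 + 0.65×(0−194) = 194 − 126.1 = 67.9 → 68
  G: 220 − 143 = 77 → 77
  B: 254 + 0.65×(0−254) = 254 − 165.1 = 88.9 → 89
  → #444D59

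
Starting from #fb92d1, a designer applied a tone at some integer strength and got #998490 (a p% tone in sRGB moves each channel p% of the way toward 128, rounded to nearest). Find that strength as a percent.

80%

#fb92d1 is rgb(251, 146, 209); #998490 is rgb(153, 132, 144).
On the R channel (widest range): 153 ≈ 251 + (p/100)(128 − 251), so p ≈ 100×(153 − 251)/(128 − 251) = -9800/-123 = 79.67.
p = 80 reproduces all three channels after rounding.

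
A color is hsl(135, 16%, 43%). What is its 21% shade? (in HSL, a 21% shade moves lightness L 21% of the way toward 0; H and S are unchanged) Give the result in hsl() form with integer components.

hsl(135, 16%, 34%)

L moves 21% from 43 toward 0: 43 − 9.03 = 33.97 → 34.
H and S are unchanged.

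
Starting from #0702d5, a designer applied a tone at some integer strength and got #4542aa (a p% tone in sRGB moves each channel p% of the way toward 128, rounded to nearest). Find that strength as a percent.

51%

#0702d5 is rgb(7, 2, 213); #4542aa is rgb(69, 66, 170).
On the G channel (widest range): 66 ≈ 2 + (p/100)(128 − 2), so p ≈ 100×(66 − 2)/(128 − 2) = 6400/126 = 50.79.
p = 51 reproduces all three channels after rounding.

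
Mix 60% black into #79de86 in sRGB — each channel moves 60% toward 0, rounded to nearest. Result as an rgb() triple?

#79de86 is rgb(121, 222, 134).
Per channel, c → c + 0.6(0 − c):
  R: 121 + 0.6×(0−121) = 121 − 72.6 = 48.4 → 48
  G: 222 − 133.2 = 88.8 → 89
  B: 134 + 0.6×(0−134) = 134 − 80.4 = 53.6 → 54

rgb(48, 89, 54)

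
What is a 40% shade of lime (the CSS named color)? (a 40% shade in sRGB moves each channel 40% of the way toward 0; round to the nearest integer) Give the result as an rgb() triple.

rgb(0, 153, 0)

CSS lime is rgb(0, 255, 0).
A 40% shade moves each channel 40% toward 0:
  R: 0 + 0 = 0 → 0
  G: 255 + 0.4×(0−255) = 255 − 102 = 153 → 153
  B: 0 + 0.4×(0−0) = 0 + 0 = 0 → 0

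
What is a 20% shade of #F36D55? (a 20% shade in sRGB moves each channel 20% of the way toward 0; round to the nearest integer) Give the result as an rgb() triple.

#F36D55 is rgb(243, 109, 85).
A 20% shade moves each channel 20% toward 0:
  R: 243 + 0.2×(0−243) = 243 − 48.6 = 194.4 → 194
  G: 109 + 0.2×(0−109) = 109 − 21.8 = 87.2 → 87
  B: 85 + 0.2×(0−85) = 85 − 17 = 68 → 68

rgb(194, 87, 68)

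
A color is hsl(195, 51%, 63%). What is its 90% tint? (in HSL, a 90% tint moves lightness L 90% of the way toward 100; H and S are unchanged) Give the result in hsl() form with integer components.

hsl(195, 51%, 96%)

L moves 90% from 63 toward 100: 63 + 33.3 = 96.3 → 96.
H and S are unchanged.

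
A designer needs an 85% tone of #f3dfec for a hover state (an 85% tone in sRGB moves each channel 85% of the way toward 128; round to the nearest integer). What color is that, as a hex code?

#f3dfec is rgb(243, 223, 236).
Per channel, c → c + 0.85(128 − c):
  R: 243 − 97.75 = 145.25 → 145
  G: 223 − 80.75 = 142.25 → 142
  B: 236 + 0.85×(128−236) = 236 − 91.8 = 144.2 → 144
rgb(145, 142, 144) = #918e90.

#918e90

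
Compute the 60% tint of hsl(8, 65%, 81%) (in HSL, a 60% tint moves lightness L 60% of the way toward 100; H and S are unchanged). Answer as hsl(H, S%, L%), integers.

hsl(8, 65%, 92%)

L moves 60% from 81 toward 100: 81 + 11.4 = 92.4 → 92.
H and S are unchanged.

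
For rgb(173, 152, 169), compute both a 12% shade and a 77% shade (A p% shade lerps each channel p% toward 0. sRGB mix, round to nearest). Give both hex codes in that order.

12% shade:
  R: 173 − 20.76 = 152.24 → 152
  G: 152 + 0.12×(0−152) = 152 − 18.24 = 133.76 → 134
  B: 169 − 20.28 = 148.72 → 149
  → #988695
77% shade:
  R: 173 + 0.77×(0−173) = 173 − 133.21 = 39.79 → 40
  G: 152 + 0.77×(0−152) = 152 − 117.04 = 34.96 → 35
  B: 169 + 0.77×(0−169) = 169 − 130.13 = 38.87 → 39
  → #282327

#988695, #282327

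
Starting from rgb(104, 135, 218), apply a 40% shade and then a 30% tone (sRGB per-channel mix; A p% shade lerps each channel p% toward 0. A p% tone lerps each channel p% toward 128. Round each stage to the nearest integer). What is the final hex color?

#525F82

Per channel, c → c + 0.4(0 − c):
  R: 104 − 41.6 = 62.4 → 62
  G: 135 − 54 = 81 → 81
  B: 218 + 0.4×(0−218) = 218 − 87.2 = 130.8 → 131
After the shade: rgb(62, 81, 131) = #3E5183.
A 30% tone moves each channel 30% toward 128:
  R: 62 + 0.3×(128−62) = 62 + 19.8 = 81.8 → 82
  G: 81 + 14.1 = 95.1 → 95
  B: 131 − 0.9 = 130.1 → 130
rgb(82, 95, 130) = #525F82.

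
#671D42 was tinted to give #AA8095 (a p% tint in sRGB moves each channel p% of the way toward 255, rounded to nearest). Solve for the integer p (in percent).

#671D42 is rgb(103, 29, 66); #AA8095 is rgb(170, 128, 149).
On the G channel (widest range): 128 ≈ 29 + (p/100)(255 − 29), so p ≈ 100×(128 − 29)/(255 − 29) = 9900/226 = 43.81.
p = 44 reproduces all three channels after rounding.

44%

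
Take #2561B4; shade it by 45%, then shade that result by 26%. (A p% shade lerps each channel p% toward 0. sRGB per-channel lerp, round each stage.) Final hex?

#2561B4 is rgb(37, 97, 180).
A 45% shade moves each channel 45% toward 0:
  R: 37 + 0.45×(0−37) = 37 − 16.65 = 20.35 → 20
  G: 97 + 0.45×(0−97) = 97 − 43.65 = 53.35 → 53
  B: 180 − 81 = 99 → 99
After the shade: rgb(20, 53, 99) = #143563.
Lerp each channel 26% toward 0:
  R: 20 + 0.26×(0−20) = 20 − 5.2 = 14.8 → 15
  G: 53 − 13.78 = 39.22 → 39
  B: 99 + 0.26×(0−99) = 99 − 25.74 = 73.26 → 73
rgb(15, 39, 73) = #0F2749.

#0F2749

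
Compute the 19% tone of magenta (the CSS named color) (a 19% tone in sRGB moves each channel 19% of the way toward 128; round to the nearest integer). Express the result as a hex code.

#e718e7

CSS magenta is rgb(255, 0, 255).
Per channel, c → c + 0.19(128 − c):
  R: 255 + 0.19×(128−255) = 255 − 24.13 = 230.87 → 231
  G: 0 + 0.19×(128−0) = 0 + 24.32 = 24.32 → 24
  B: 255 + 0.19×(128−255) = 255 − 24.13 = 230.87 → 231
rgb(231, 24, 231) = #e718e7.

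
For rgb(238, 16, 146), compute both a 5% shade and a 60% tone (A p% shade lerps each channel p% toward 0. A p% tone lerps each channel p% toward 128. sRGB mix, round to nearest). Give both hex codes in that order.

5% shade:
  R: 238 + 0.05×(0−238) = 238 − 11.9 = 226.1 → 226
  G: 16 + 0.05×(0−16) = 16 − 0.8 = 15.2 → 15
  B: 146 + 0.05×(0−146) = 146 − 7.3 = 138.7 → 139
  → #E20F8B
60% tone:
  R: 238 − 66 = 172 → 172
  G: 16 + 0.6×(128−16) = 16 + 67.2 = 83.2 → 83
  B: 146 − 10.8 = 135.2 → 135
  → #AC5387

#E20F8B, #AC5387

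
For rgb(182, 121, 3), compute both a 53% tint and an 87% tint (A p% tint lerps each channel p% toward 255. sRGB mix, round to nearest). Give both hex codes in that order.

#DDC089, #F6EEDE

53% tint:
  R: 182 + 38.69 = 220.69 → 221
  G: 121 + 71.02 = 192.02 → 192
  B: 3 + 0.53×(255−3) = 3 + 133.56 = 136.56 → 137
  → #DDC089
87% tint:
  R: 182 + 0.87×(255−182) = 182 + 63.51 = 245.51 → 246
  G: 121 + 116.58 = 237.58 → 238
  B: 3 + 219.24 = 222.24 → 222
  → #F6EEDE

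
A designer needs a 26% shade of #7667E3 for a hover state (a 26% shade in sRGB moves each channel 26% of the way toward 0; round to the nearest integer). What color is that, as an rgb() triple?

rgb(87, 76, 168)

#7667E3 is rgb(118, 103, 227).
Per channel, c → c + 0.26(0 − c):
  R: 118 − 30.68 = 87.32 → 87
  G: 103 − 26.78 = 76.22 → 76
  B: 227 + 0.26×(0−227) = 227 − 59.02 = 167.98 → 168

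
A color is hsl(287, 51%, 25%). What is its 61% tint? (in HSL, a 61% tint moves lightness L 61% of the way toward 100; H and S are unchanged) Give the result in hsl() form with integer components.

L moves 61% from 25 toward 100: 25 + 45.75 = 70.75 → 71.
H and S are unchanged.

hsl(287, 51%, 71%)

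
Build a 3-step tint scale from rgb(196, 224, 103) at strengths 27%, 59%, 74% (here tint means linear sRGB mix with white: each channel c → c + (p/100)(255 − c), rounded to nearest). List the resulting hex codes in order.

#D4E890, #E7F2C1, #F0F7D7

27%: (196 + 15.93 = 211.93→212, 224 + 8.37 = 232.37→232, 103 + 41.04 = 144.04→144) → #D4E890
59%: (196 + 34.81 = 230.81→231, 224 + 18.29 = 242.29→242, 103 + 89.68 = 192.68→193) → #E7F2C1
74%: (196 + 43.66 = 239.66→240, 224 + 22.94 = 246.94→247, 103 + 112.48 = 215.48→215) → #F0F7D7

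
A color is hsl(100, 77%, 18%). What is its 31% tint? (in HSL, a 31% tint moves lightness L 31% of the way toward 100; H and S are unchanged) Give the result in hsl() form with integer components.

hsl(100, 77%, 43%)

L moves 31% from 18 toward 100: 18 + 25.42 = 43.42 → 43.
H and S are unchanged.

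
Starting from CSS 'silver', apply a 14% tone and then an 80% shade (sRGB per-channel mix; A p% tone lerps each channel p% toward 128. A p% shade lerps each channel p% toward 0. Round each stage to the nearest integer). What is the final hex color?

CSS silver is rgb(192, 192, 192).
Per channel, c → c + 0.14(128 − c):
  R: 192 − 8.96 = 183.04 → 183
  G: 192 + 0.14×(128−192) = 192 − 8.96 = 183.04 → 183
  B: 192 + 0.14×(128−192) = 192 − 8.96 = 183.04 → 183
After the tone: rgb(183, 183, 183) = #b7b7b7.
An 80% shade moves each channel 80% toward 0:
  R: 183 − 146.4 = 36.6 → 37
  G: 183 − 146.4 = 36.6 → 37
  B: 183 + 0.8×(0−183) = 183 − 146.4 = 36.6 → 37
rgb(37, 37, 37) = #252525.

#252525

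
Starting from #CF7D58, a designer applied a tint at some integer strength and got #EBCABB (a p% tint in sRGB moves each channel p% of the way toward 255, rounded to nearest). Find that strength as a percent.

59%

#CF7D58 is rgb(207, 125, 88); #EBCABB is rgb(235, 202, 187).
On the B channel (widest range): 187 ≈ 88 + (p/100)(255 − 88), so p ≈ 100×(187 − 88)/(255 − 88) = 9900/167 = 59.28.
p = 59 reproduces all three channels after rounding.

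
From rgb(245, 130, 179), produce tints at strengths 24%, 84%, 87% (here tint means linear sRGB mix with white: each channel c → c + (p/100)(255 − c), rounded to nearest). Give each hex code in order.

24%: (245 + 2.4 = 247.4→247, 130 + 30 = 160→160, 179 + 18.24 = 197.24→197) → #F7A0C5
84%: (245 + 8.4 = 253.4→253, 130 + 105 = 235→235, 179 + 63.84 = 242.84→243) → #FDEBF3
87%: (245 + 8.7 = 253.7→254, 130 + 108.75 = 238.75→239, 179 + 66.12 = 245.12→245) → #FEEFF5

#F7A0C5, #FDEBF3, #FEEFF5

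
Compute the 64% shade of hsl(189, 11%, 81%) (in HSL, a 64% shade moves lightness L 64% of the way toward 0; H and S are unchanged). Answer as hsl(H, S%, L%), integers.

hsl(189, 11%, 29%)

L moves 64% from 81 toward 0: 81 − 51.84 = 29.16 → 29.
H and S are unchanged.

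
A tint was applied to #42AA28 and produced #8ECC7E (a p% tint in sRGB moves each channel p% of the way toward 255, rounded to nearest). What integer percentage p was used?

40%

#42AA28 is rgb(66, 170, 40); #8ECC7E is rgb(142, 204, 126).
On the B channel (widest range): 126 ≈ 40 + (p/100)(255 − 40), so p ≈ 100×(126 − 40)/(255 − 40) = 8600/215 = 40.00.
p = 40 reproduces all three channels after rounding.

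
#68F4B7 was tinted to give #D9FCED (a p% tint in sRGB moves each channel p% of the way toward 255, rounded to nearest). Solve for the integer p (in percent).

#68F4B7 is rgb(104, 244, 183); #D9FCED is rgb(217, 252, 237).
On the R channel (widest range): 217 ≈ 104 + (p/100)(255 − 104), so p ≈ 100×(217 − 104)/(255 − 104) = 11300/151 = 74.83.
p = 75 reproduces all three channels after rounding.

75%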